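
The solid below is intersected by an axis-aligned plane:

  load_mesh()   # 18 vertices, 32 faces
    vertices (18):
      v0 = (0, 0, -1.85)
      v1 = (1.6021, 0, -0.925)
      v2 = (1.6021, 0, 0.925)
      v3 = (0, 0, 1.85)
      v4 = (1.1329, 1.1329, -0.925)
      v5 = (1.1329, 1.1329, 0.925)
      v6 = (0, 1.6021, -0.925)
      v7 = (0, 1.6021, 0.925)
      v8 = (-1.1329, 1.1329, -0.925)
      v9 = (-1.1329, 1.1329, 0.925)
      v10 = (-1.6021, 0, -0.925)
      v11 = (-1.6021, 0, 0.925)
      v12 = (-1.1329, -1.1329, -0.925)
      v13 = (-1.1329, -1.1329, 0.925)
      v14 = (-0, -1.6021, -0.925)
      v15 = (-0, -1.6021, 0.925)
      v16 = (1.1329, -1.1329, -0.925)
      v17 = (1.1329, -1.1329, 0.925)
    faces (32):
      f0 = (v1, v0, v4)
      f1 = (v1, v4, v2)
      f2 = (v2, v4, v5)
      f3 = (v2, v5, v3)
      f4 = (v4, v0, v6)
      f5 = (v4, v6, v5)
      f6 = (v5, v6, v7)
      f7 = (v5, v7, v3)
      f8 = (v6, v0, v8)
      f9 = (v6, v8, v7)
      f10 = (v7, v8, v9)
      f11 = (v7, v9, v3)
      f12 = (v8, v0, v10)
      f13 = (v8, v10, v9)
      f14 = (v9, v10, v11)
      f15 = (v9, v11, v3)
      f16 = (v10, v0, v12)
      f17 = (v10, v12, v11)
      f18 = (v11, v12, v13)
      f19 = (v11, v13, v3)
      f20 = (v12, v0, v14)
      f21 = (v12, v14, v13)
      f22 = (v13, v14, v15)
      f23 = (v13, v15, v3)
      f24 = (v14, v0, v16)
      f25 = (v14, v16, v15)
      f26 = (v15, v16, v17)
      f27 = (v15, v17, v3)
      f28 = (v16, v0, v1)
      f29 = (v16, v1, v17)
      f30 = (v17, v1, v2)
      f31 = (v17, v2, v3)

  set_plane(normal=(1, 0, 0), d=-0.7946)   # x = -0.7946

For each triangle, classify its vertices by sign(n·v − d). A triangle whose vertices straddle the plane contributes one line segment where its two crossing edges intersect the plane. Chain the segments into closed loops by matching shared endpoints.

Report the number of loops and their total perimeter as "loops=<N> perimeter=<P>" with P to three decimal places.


loops=1 perimeter=9.178

Straddling triangles (12 of 32):
  (v6,v0,v8) [++-] → (-0.7946, 0.7946, -1.20122)–(-0.7946, 1.27301, -0.925)  len=0.5524
  (v6,v8,v7) [+-+] → (-0.7946, 1.27301, -0.925)–(-0.7946, 1.27301, -0.372564)  len=0.5524
  (v7,v8,v9) [+--] → (-0.7946, 1.27301, -0.372564)–(-0.7946, 1.27301, 0.925)  len=1.2976
  (v7,v9,v3) [+-+] → (-0.7946, 1.27301, 0.925)–(-0.7946, 0.7946, 1.20122)  len=0.5524
  (v8,v0,v10) [-+-] → (-0.7946, 0.7946, -1.20122)–(-0.7946, 0, -1.39122)  len=0.8170
  (v9,v11,v3) [--+] → (-0.7946, 0, 1.39122)–(-0.7946, 0.7946, 1.20122)  len=0.8170
  (v10,v0,v12) [-+-] → (-0.7946, 0, -1.39122)–(-0.7946, -0.7946, -1.20122)  len=0.8170
  (v11,v13,v3) [--+] → (-0.7946, -0.7946, 1.20122)–(-0.7946, 0, 1.39122)  len=0.8170
  (v12,v0,v14) [-++] → (-0.7946, -0.7946, -1.20122)–(-0.7946, -1.27301, -0.925)  len=0.5524
  (v12,v14,v13) [-+-] → (-0.7946, -1.27301, -0.925)–(-0.7946, -1.27301, 0.372564)  len=1.2976
  (v13,v14,v15) [-++] → (-0.7946, -1.27301, 0.372564)–(-0.7946, -1.27301, 0.925)  len=0.5524
  (v13,v15,v3) [-++] → (-0.7946, -1.27301, 0.925)–(-0.7946, -0.7946, 1.20122)  len=0.5524

Chained into 1 loop(s):
  loop 1: 12 segments, perimeter = 9.1777
Total perimeter = 9.178


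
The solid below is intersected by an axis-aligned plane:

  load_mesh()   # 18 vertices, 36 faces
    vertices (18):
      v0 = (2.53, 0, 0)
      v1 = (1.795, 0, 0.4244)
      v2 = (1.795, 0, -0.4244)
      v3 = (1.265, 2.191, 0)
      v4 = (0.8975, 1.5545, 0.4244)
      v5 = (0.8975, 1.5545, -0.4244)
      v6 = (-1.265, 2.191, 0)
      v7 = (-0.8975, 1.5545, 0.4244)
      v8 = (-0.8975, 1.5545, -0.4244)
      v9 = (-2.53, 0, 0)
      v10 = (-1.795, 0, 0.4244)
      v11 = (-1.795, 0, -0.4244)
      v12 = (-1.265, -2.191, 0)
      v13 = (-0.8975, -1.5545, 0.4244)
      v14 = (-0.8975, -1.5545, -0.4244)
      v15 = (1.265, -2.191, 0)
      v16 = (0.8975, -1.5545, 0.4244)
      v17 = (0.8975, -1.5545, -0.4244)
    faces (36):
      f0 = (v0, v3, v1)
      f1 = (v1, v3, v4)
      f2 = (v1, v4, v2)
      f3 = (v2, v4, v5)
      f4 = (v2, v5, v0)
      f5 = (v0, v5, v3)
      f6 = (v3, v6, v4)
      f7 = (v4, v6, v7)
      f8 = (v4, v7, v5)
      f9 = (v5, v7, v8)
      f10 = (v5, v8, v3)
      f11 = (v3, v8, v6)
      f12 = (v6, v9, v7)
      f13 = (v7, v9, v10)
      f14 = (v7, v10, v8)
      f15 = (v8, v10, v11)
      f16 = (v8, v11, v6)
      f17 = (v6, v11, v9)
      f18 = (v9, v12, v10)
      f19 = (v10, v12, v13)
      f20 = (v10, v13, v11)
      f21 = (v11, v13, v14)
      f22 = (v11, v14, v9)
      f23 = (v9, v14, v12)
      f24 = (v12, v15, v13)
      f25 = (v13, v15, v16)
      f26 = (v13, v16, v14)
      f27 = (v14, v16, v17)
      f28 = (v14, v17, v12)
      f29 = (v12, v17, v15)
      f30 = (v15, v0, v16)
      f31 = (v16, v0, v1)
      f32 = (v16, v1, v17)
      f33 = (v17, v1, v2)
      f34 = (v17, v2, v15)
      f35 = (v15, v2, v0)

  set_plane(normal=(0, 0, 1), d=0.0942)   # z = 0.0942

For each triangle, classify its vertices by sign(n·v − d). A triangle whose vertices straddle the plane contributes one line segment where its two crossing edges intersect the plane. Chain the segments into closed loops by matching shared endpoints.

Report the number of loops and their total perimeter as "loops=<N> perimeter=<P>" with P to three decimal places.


Straddling triangles (24 of 36):
  (v0,v3,v1) [--+] → (1.38264, 1.70468, 0.0942)–(2.36686, 0, 0.0942)  len=1.9684
  (v1,v3,v4) [+-+] → (1.38264, 1.70468, 0.0942)–(1.18343, 2.04972, 0.0942)  len=0.3984
  (v1,v4,v2) [++-] → (1.24665, 0.949769, 0.0942)–(1.795, 0, 0.0942)  len=1.0967
  (v2,v4,v5) [-+-] → (1.24665, 0.949769, 0.0942)–(0.8975, 1.5545, 0.0942)  len=0.6983
  (v3,v6,v4) [--+] → (-0.785011, 2.04972, 0.0942)–(1.18343, 2.04972, 0.0942)  len=1.9684
  (v4,v6,v7) [+-+] → (-0.785011, 2.04972, 0.0942)–(-1.18343, 2.04972, 0.0942)  len=0.3984
  (v4,v7,v5) [++-] → (-0.199209, 1.5545, 0.0942)–(0.8975, 1.5545, 0.0942)  len=1.0967
  (v5,v7,v8) [-+-] → (-0.199209, 1.5545, 0.0942)–(-0.8975, 1.5545, 0.0942)  len=0.6983
  (v6,v9,v7) [--+] → (-2.16765, 0.345037, 0.0942)–(-1.18343, 2.04972, 0.0942)  len=1.9684
  (v7,v9,v10) [+-+] → (-2.16765, 0.345037, 0.0942)–(-2.36686, 0, 0.0942)  len=0.3984
  (v7,v10,v8) [++-] → (-1.44585, 0.604731, 0.0942)–(-0.8975, 1.5545, 0.0942)  len=1.0967
  (v8,v10,v11) [-+-] → (-1.44585, 0.604731, 0.0942)–(-1.795, 0, 0.0942)  len=0.6983
  (v9,v12,v10) [--+] → (-1.38264, -1.70468, 0.0942)–(-2.36686, 0, 0.0942)  len=1.9684
  (v10,v12,v13) [+-+] → (-1.38264, -1.70468, 0.0942)–(-1.18343, -2.04972, 0.0942)  len=0.3984
  (v10,v13,v11) [++-] → (-1.24665, -0.949769, 0.0942)–(-1.795, 0, 0.0942)  len=1.0967
  (v11,v13,v14) [-+-] → (-1.24665, -0.949769, 0.0942)–(-0.8975, -1.5545, 0.0942)  len=0.6983
  (v12,v15,v13) [--+] → (0.785011, -2.04972, 0.0942)–(-1.18343, -2.04972, 0.0942)  len=1.9684
  (v13,v15,v16) [+-+] → (0.785011, -2.04972, 0.0942)–(1.18343, -2.04972, 0.0942)  len=0.3984
  (v13,v16,v14) [++-] → (0.199209, -1.5545, 0.0942)–(-0.8975, -1.5545, 0.0942)  len=1.0967
  (v14,v16,v17) [-+-] → (0.199209, -1.5545, 0.0942)–(0.8975, -1.5545, 0.0942)  len=0.6983
  (v15,v0,v16) [--+] → (2.16765, -0.345037, 0.0942)–(1.18343, -2.04972, 0.0942)  len=1.9684
  (v16,v0,v1) [+-+] → (2.16765, -0.345037, 0.0942)–(2.36686, 0, 0.0942)  len=0.3984
  (v16,v1,v17) [++-] → (1.44585, -0.604731, 0.0942)–(0.8975, -1.5545, 0.0942)  len=1.0967
  (v17,v1,v2) [-+-] → (1.44585, -0.604731, 0.0942)–(1.795, 0, 0.0942)  len=0.6983

Chained into 2 loop(s):
  loop 1: 12 segments, perimeter = 14.2010
  loop 2: 12 segments, perimeter = 10.7699
Total perimeter = 24.971

loops=2 perimeter=24.971


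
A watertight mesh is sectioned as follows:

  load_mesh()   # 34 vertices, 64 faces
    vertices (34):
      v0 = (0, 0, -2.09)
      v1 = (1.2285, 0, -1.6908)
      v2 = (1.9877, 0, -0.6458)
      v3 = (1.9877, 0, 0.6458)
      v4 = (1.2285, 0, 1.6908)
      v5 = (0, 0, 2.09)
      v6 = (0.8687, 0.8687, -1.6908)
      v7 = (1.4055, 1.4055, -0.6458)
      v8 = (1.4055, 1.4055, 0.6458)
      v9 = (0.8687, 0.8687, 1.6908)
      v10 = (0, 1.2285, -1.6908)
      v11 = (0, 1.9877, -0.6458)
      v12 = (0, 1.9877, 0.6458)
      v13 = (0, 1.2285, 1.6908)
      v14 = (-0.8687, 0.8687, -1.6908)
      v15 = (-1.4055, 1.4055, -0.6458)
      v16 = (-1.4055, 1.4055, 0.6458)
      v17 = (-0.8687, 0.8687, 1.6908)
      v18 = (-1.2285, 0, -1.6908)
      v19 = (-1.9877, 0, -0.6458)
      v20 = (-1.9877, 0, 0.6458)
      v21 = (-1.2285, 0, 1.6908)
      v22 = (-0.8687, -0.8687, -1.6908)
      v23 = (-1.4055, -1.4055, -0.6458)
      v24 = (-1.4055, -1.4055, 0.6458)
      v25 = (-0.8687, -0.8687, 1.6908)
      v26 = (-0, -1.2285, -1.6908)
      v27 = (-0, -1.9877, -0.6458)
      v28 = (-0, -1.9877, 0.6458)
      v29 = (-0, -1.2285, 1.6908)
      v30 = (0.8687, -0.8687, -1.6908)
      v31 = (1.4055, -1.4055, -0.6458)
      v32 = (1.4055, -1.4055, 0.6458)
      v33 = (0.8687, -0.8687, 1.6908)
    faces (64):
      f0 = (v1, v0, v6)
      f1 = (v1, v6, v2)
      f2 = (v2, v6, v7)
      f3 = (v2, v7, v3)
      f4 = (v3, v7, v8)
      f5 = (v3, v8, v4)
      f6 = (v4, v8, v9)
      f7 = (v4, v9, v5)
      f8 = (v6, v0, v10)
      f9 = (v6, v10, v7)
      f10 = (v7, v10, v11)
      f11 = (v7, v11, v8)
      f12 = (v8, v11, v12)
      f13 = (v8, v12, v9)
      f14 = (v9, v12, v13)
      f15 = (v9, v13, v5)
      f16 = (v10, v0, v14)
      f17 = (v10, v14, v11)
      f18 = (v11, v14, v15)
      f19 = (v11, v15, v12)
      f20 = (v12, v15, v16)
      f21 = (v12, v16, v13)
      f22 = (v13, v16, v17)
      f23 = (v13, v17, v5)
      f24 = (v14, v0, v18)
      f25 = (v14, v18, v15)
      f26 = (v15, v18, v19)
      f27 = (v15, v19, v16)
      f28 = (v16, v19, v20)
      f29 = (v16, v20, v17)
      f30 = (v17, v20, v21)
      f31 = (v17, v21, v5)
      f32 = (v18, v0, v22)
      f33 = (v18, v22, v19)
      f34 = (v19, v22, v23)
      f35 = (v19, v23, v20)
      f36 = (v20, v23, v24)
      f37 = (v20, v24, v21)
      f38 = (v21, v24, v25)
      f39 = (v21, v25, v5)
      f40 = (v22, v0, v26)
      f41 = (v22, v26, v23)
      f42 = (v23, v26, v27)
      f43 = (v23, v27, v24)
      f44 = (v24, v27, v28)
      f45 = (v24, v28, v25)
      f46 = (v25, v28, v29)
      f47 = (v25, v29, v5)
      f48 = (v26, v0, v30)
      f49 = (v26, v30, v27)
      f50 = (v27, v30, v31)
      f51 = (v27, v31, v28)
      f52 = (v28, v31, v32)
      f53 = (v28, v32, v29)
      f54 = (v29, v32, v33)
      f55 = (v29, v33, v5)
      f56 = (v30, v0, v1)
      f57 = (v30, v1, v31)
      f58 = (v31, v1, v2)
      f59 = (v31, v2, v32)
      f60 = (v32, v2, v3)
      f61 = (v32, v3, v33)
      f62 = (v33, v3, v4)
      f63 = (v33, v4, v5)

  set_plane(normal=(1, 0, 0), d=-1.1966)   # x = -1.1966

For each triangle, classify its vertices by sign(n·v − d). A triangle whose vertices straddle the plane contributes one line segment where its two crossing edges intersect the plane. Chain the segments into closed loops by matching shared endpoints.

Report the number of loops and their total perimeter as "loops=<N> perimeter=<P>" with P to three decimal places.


loops=1 perimeter=10.060

Straddling triangles (20 of 64):
  (v11,v14,v15) [++-] → (-1.1966, 1.1966, -1.05247)–(-1.1966, 1.49203, -0.6458)  len=0.5027
  (v11,v15,v12) [+-+] → (-1.1966, 1.49203, -0.6458)–(-1.1966, 1.49203, -0.453829)  len=0.1920
  (v12,v15,v16) [+--] → (-1.1966, 1.49203, -0.453829)–(-1.1966, 1.49203, 0.6458)  len=1.0996
  (v12,v16,v13) [+-+] → (-1.1966, 1.49203, 0.6458)–(-1.1966, 1.37919, 0.801119)  len=0.1920
  (v13,v16,v17) [+-+] → (-1.1966, 1.37919, 0.801119)–(-1.1966, 1.1966, 1.05247)  len=0.3107
  (v14,v0,v18) [++-] → (-1.1966, 0, -1.70117)–(-1.1966, 0.0770193, -1.6908)  len=0.0777
  (v14,v18,v15) [+--] → (-1.1966, 0.0770193, -1.6908)–(-1.1966, 1.1966, -1.05247)  len=1.2888
  (v16,v20,v17) [--+] → (-1.1966, 0.614145, 1.38458)–(-1.1966, 1.1966, 1.05247)  len=0.6705
  (v17,v20,v21) [+--] → (-1.1966, 0.614145, 1.38458)–(-1.1966, 0.0770193, 1.6908)  len=0.6183
  (v17,v21,v5) [+-+] → (-1.1966, 0.0770193, 1.6908)–(-1.1966, 0, 1.70117)  len=0.0777
  (v18,v0,v22) [-++] → (-1.1966, 0, -1.70117)–(-1.1966, -0.0770193, -1.6908)  len=0.0777
  (v18,v22,v19) [-+-] → (-1.1966, -0.0770193, -1.6908)–(-1.1966, -0.614145, -1.38458)  len=0.6183
  (v19,v22,v23) [-+-] → (-1.1966, -0.614145, -1.38458)–(-1.1966, -1.1966, -1.05247)  len=0.6705
  (v21,v24,v25) [--+] → (-1.1966, -1.1966, 1.05247)–(-1.1966, -0.0770193, 1.6908)  len=1.2888
  (v21,v25,v5) [-++] → (-1.1966, -0.0770193, 1.6908)–(-1.1966, 0, 1.70117)  len=0.0777
  (v22,v26,v23) [++-] → (-1.1966, -1.37919, -0.801119)–(-1.1966, -1.1966, -1.05247)  len=0.3107
  (v23,v26,v27) [-++] → (-1.1966, -1.37919, -0.801119)–(-1.1966, -1.49203, -0.6458)  len=0.1920
  (v23,v27,v24) [-+-] → (-1.1966, -1.49203, -0.6458)–(-1.1966, -1.49203, 0.453829)  len=1.0996
  (v24,v27,v28) [-++] → (-1.1966, -1.49203, 0.453829)–(-1.1966, -1.49203, 0.6458)  len=0.1920
  (v24,v28,v25) [-++] → (-1.1966, -1.49203, 0.6458)–(-1.1966, -1.1966, 1.05247)  len=0.5027

Chained into 1 loop(s):
  loop 1: 20 segments, perimeter = 10.0597
Total perimeter = 10.060


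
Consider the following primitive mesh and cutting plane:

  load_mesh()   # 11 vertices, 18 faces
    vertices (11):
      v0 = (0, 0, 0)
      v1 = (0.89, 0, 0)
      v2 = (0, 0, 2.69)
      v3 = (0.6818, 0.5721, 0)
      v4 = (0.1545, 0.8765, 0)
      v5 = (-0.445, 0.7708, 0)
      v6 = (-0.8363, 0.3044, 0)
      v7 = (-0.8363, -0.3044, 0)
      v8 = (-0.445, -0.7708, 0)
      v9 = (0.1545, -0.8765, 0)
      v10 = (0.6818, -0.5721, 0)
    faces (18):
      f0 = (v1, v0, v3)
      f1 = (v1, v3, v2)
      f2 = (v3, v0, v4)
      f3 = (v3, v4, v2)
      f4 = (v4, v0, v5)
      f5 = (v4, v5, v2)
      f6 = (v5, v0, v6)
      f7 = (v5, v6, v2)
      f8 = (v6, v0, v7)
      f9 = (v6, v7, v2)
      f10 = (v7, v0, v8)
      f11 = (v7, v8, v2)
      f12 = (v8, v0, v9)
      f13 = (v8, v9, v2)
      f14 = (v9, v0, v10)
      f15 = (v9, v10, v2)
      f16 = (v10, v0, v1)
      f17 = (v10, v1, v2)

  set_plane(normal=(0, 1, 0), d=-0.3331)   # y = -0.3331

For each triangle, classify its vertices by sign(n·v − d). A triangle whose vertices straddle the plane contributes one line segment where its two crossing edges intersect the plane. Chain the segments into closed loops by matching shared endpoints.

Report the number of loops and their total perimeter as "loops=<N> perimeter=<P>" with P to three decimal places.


Straddling triangles (8 of 18):
  (v7,v0,v8) [++-] → (-0.192306, -0.3331, 0)–(-0.812221, -0.3331, 0)  len=0.6199
  (v7,v8,v2) [+-+] → (-0.812221, -0.3331, 0)–(-0.192306, -0.3331, 1.52752)  len=1.6485
  (v8,v0,v9) [-+-] → (-0.192306, -0.3331, 0)–(0.0587153, -0.3331, 0)  len=0.2510
  (v8,v9,v2) [--+] → (0.0587153, -0.3331, 1.66771)–(-0.192306, -0.3331, 1.52752)  len=0.2875
  (v9,v0,v10) [-+-] → (0.0587153, -0.3331, 0)–(0.396972, -0.3331, 0)  len=0.3383
  (v9,v10,v2) [--+] → (0.396972, -0.3331, 1.12377)–(0.0587153, -0.3331, 1.66771)  len=0.6405
  (v10,v0,v1) [-++] → (0.396972, -0.3331, 0)–(0.768777, -0.3331, 0)  len=0.3718
  (v10,v1,v2) [-++] → (0.768777, -0.3331, 0)–(0.396972, -0.3331, 1.12377)  len=1.1837

Chained into 1 loop(s):
  loop 1: 8 segments, perimeter = 5.3412
Total perimeter = 5.341

loops=1 perimeter=5.341


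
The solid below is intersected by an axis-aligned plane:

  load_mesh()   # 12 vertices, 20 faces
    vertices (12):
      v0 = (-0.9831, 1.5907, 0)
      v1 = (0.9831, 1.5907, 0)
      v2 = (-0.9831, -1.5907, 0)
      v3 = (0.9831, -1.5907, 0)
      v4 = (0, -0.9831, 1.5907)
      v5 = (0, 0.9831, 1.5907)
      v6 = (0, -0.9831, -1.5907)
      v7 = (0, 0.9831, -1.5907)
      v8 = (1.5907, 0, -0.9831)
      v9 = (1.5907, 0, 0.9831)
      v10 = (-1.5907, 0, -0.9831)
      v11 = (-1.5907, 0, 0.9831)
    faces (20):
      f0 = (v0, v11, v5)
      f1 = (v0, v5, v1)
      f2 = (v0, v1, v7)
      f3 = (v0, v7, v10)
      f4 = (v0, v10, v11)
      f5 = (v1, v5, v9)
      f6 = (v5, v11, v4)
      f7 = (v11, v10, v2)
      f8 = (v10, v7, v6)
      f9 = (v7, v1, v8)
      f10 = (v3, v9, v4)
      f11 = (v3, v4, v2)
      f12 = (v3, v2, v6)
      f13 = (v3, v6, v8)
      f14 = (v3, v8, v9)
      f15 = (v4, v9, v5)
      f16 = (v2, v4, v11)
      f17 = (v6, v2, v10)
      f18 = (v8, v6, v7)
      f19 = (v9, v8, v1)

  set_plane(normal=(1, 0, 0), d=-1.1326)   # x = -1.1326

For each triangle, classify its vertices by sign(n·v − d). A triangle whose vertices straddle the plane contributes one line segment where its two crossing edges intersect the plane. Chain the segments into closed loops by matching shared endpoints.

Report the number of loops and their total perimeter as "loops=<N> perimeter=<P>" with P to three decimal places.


loops=1 perimeter=7.283

Straddling triangles (8 of 20):
  (v0,v11,v5) [+-+] → (-1.1326, 1.19931, 0.241892)–(-1.1326, 0.283119, 1.15808)  len=1.2957
  (v0,v7,v10) [++-] → (-1.1326, 0.283119, -1.15808)–(-1.1326, 1.19931, -0.241892)  len=1.2957
  (v0,v10,v11) [+--] → (-1.1326, 1.19931, -0.241892)–(-1.1326, 1.19931, 0.241892)  len=0.4838
  (v5,v11,v4) [+-+] → (-1.1326, 0.283119, 1.15808)–(-1.1326, -0.283119, 1.15808)  len=0.5662
  (v11,v10,v2) [--+] → (-1.1326, -1.19931, -0.241892)–(-1.1326, -1.19931, 0.241892)  len=0.4838
  (v10,v7,v6) [-++] → (-1.1326, 0.283119, -1.15808)–(-1.1326, -0.283119, -1.15808)  len=0.5662
  (v2,v4,v11) [++-] → (-1.1326, -0.283119, 1.15808)–(-1.1326, -1.19931, 0.241892)  len=1.2957
  (v6,v2,v10) [++-] → (-1.1326, -1.19931, -0.241892)–(-1.1326, -0.283119, -1.15808)  len=1.2957

Chained into 1 loop(s):
  loop 1: 8 segments, perimeter = 7.2828
Total perimeter = 7.283


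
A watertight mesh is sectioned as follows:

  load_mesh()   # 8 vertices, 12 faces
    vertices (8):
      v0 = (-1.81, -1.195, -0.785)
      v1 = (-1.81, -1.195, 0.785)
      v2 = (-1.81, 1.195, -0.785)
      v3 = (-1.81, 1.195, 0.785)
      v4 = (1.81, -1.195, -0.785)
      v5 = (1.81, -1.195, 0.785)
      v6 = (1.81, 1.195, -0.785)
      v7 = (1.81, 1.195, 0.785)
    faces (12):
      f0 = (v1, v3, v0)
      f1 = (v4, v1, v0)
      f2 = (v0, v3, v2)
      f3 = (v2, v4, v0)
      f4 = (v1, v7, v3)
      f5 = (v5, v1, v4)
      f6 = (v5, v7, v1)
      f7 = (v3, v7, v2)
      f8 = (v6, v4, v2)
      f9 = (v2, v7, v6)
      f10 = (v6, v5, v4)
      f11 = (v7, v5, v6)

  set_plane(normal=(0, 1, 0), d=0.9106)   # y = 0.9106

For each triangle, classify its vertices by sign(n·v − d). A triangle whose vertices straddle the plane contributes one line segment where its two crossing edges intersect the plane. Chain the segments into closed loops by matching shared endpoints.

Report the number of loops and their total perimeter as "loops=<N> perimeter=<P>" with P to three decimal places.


loops=1 perimeter=10.380

Straddling triangles (8 of 12):
  (v1,v3,v0) [-+-] → (-1.81, 0.9106, 0.785)–(-1.81, 0.9106, 0.598177)  len=0.1868
  (v0,v3,v2) [-++] → (-1.81, 0.9106, 0.598177)–(-1.81, 0.9106, -0.785)  len=1.3832
  (v2,v4,v0) [+--] → (-1.37924, 0.9106, -0.785)–(-1.81, 0.9106, -0.785)  len=0.4308
  (v1,v7,v3) [-++] → (1.37924, 0.9106, 0.785)–(-1.81, 0.9106, 0.785)  len=3.1892
  (v5,v7,v1) [-+-] → (1.81, 0.9106, 0.785)–(1.37924, 0.9106, 0.785)  len=0.4308
  (v6,v4,v2) [+-+] → (1.81, 0.9106, -0.785)–(-1.37924, 0.9106, -0.785)  len=3.1892
  (v6,v5,v4) [+--] → (1.81, 0.9106, -0.598177)–(1.81, 0.9106, -0.785)  len=0.1868
  (v7,v5,v6) [+-+] → (1.81, 0.9106, 0.785)–(1.81, 0.9106, -0.598177)  len=1.3832

Chained into 1 loop(s):
  loop 1: 8 segments, perimeter = 10.3800
Total perimeter = 10.380


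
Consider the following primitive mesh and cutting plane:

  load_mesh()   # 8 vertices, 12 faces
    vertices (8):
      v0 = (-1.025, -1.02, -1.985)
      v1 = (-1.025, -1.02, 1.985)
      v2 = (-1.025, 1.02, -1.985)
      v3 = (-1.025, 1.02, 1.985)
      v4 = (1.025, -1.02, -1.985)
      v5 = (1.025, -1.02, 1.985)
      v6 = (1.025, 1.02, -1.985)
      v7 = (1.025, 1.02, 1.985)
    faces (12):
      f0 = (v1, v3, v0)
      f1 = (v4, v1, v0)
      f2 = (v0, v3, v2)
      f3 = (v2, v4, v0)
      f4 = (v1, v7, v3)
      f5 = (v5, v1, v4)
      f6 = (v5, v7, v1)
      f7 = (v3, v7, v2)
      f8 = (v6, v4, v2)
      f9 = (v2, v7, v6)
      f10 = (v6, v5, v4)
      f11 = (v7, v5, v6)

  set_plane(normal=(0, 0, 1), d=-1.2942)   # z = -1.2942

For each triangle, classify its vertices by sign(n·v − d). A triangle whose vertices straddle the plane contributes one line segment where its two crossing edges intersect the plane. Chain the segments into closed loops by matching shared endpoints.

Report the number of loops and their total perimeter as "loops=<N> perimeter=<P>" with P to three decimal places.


Straddling triangles (8 of 12):
  (v1,v3,v0) [++-] → (-1.025, -0.66503, -1.2942)–(-1.025, -1.02, -1.2942)  len=0.3550
  (v4,v1,v0) [-+-] → (0.66829, -1.02, -1.2942)–(-1.025, -1.02, -1.2942)  len=1.6933
  (v0,v3,v2) [-+-] → (-1.025, -0.66503, -1.2942)–(-1.025, 1.02, -1.2942)  len=1.6850
  (v5,v1,v4) [++-] → (0.66829, -1.02, -1.2942)–(1.025, -1.02, -1.2942)  len=0.3567
  (v3,v7,v2) [++-] → (-0.66829, 1.02, -1.2942)–(-1.025, 1.02, -1.2942)  len=0.3567
  (v2,v7,v6) [-+-] → (-0.66829, 1.02, -1.2942)–(1.025, 1.02, -1.2942)  len=1.6933
  (v6,v5,v4) [-+-] → (1.025, 0.66503, -1.2942)–(1.025, -1.02, -1.2942)  len=1.6850
  (v7,v5,v6) [++-] → (1.025, 0.66503, -1.2942)–(1.025, 1.02, -1.2942)  len=0.3550

Chained into 1 loop(s):
  loop 1: 8 segments, perimeter = 8.1800
Total perimeter = 8.180

loops=1 perimeter=8.180


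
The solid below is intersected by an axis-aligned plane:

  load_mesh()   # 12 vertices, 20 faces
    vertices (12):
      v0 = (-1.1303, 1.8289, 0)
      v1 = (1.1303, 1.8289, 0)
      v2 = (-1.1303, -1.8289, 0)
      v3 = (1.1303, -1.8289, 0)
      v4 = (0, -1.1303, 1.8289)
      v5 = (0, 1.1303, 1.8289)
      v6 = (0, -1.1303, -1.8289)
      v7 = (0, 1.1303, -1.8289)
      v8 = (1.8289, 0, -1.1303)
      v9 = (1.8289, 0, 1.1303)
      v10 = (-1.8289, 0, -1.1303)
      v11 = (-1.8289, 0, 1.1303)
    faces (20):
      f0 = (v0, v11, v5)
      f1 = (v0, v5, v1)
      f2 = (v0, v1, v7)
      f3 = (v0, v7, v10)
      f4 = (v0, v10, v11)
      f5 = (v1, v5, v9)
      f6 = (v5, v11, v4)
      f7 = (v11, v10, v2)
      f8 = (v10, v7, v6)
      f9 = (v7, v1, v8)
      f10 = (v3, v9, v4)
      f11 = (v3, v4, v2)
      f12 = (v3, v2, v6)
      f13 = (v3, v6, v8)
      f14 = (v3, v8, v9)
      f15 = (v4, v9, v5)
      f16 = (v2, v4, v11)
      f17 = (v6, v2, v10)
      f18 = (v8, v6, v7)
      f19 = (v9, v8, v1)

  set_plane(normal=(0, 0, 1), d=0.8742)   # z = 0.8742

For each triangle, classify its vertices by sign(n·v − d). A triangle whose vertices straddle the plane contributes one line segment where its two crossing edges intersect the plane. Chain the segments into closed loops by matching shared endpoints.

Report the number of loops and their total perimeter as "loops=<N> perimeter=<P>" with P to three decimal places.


Straddling triangles (10 of 20):
  (v0,v11,v5) [-++] → (-1.67061, 0.414387, 0.8742)–(-0.590025, 1.49497, 0.8742)  len=1.5282
  (v0,v5,v1) [-+-] → (-0.590025, 1.49497, 0.8742)–(0.590025, 1.49497, 0.8742)  len=1.1801
  (v0,v10,v11) [--+] → (-1.8289, 0, 0.8742)–(-1.67061, 0.414387, 0.8742)  len=0.4436
  (v1,v5,v9) [-++] → (0.590025, 1.49497, 0.8742)–(1.67061, 0.414387, 0.8742)  len=1.5282
  (v11,v10,v2) [+--] → (-1.8289, 0, 0.8742)–(-1.67061, -0.414387, 0.8742)  len=0.4436
  (v3,v9,v4) [-++] → (1.67061, -0.414387, 0.8742)–(0.590025, -1.49497, 0.8742)  len=1.5282
  (v3,v4,v2) [-+-] → (0.590025, -1.49497, 0.8742)–(-0.590025, -1.49497, 0.8742)  len=1.1801
  (v3,v8,v9) [--+] → (1.8289, 0, 0.8742)–(1.67061, -0.414387, 0.8742)  len=0.4436
  (v2,v4,v11) [-++] → (-0.590025, -1.49497, 0.8742)–(-1.67061, -0.414387, 0.8742)  len=1.5282
  (v9,v8,v1) [+--] → (1.8289, 0, 0.8742)–(1.67061, 0.414387, 0.8742)  len=0.4436

Chained into 1 loop(s):
  loop 1: 10 segments, perimeter = 10.2472
Total perimeter = 10.247

loops=1 perimeter=10.247


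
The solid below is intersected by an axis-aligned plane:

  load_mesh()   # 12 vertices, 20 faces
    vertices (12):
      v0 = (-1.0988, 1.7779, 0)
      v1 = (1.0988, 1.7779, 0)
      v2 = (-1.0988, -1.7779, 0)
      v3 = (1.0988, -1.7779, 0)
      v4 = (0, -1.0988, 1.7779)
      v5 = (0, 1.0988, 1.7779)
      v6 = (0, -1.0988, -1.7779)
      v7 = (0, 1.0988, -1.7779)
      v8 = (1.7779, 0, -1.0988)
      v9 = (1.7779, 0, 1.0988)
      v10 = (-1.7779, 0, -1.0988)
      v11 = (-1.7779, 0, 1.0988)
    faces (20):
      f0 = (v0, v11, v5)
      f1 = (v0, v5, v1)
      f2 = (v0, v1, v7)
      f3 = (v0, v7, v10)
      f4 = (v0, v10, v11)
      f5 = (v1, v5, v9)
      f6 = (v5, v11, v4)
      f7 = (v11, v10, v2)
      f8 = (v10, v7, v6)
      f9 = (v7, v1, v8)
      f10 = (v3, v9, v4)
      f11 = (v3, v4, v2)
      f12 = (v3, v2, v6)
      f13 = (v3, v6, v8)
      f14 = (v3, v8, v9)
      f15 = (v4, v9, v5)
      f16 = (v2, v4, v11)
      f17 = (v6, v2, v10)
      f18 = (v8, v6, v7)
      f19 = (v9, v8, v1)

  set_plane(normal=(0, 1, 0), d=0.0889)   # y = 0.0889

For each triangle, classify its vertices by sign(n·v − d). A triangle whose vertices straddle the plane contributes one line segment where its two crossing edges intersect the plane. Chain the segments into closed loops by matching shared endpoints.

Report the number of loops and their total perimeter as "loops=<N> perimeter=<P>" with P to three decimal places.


loops=1 perimeter=11.794

Straddling triangles (10 of 20):
  (v0,v11,v5) [+-+] → (-1.74394, 0.0889, 1.04386)–(-1.63406, 0.0889, 1.15374)  len=0.1554
  (v0,v7,v10) [++-] → (-1.63406, 0.0889, -1.15374)–(-1.74394, 0.0889, -1.04386)  len=0.1554
  (v0,v10,v11) [+--] → (-1.74394, 0.0889, -1.04386)–(-1.74394, 0.0889, 1.04386)  len=2.0877
  (v1,v5,v9) [++-] → (1.63406, 0.0889, 1.15374)–(1.74394, 0.0889, 1.04386)  len=0.1554
  (v5,v11,v4) [+--] → (-1.63406, 0.0889, 1.15374)–(0, 0.0889, 1.7779)  len=1.7492
  (v10,v7,v6) [-+-] → (-1.63406, 0.0889, -1.15374)–(0, 0.0889, -1.7779)  len=1.7492
  (v7,v1,v8) [++-] → (1.74394, 0.0889, -1.04386)–(1.63406, 0.0889, -1.15374)  len=0.1554
  (v4,v9,v5) [--+] → (1.63406, 0.0889, 1.15374)–(0, 0.0889, 1.7779)  len=1.7492
  (v8,v6,v7) [--+] → (0, 0.0889, -1.7779)–(1.63406, 0.0889, -1.15374)  len=1.7492
  (v9,v8,v1) [--+] → (1.74394, 0.0889, -1.04386)–(1.74394, 0.0889, 1.04386)  len=2.0877

Chained into 1 loop(s):
  loop 1: 10 segments, perimeter = 11.7939
Total perimeter = 11.794


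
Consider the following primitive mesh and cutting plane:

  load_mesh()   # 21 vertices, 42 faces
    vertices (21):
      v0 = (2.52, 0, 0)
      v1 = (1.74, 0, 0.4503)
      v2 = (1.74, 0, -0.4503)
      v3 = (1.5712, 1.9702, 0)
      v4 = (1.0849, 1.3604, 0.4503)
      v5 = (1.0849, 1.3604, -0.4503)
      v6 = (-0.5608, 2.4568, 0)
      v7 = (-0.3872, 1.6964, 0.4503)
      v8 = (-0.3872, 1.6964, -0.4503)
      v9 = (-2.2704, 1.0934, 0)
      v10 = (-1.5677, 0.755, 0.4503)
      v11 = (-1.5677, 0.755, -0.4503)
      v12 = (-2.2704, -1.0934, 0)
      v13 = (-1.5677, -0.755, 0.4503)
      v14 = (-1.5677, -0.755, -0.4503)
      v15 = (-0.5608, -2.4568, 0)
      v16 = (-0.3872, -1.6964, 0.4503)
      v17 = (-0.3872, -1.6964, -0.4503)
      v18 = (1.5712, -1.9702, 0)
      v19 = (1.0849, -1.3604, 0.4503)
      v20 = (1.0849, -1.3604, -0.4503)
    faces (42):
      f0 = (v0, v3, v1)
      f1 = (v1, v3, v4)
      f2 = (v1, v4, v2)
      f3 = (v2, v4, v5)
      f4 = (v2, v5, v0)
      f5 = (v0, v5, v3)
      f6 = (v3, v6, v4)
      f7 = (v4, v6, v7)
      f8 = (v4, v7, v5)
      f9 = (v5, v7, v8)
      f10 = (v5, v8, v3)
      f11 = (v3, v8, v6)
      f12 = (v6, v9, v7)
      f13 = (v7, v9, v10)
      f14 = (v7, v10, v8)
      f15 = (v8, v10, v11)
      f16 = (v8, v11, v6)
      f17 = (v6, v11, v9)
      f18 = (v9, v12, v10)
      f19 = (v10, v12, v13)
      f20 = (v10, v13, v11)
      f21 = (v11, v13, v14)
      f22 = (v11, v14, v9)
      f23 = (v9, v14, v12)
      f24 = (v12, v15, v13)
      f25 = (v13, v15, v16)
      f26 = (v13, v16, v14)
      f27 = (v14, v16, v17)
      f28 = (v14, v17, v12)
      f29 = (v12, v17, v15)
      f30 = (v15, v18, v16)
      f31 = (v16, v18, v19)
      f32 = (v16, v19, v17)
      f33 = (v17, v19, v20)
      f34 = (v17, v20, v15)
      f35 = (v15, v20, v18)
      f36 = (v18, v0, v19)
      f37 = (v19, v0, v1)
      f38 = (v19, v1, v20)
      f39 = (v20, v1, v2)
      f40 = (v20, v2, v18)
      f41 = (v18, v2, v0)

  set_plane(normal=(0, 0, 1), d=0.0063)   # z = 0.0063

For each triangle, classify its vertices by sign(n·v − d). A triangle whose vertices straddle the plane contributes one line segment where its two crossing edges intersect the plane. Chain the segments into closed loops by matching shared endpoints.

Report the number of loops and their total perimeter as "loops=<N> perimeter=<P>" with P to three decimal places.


loops=2 perimeter=25.811

Straddling triangles (28 of 42):
  (v0,v3,v1) [--+] → (1.57356, 1.94264, 0.0063)–(2.50909, 0, 0.0063)  len=2.1562
  (v1,v3,v4) [+-+] → (1.57356, 1.94264, 0.0063)–(1.5644, 1.96167, 0.0063)  len=0.0211
  (v1,v4,v2) [++-] → (1.40787, 0.689716, 0.0063)–(1.74, 0, 0.0063)  len=0.7655
  (v2,v4,v5) [-+-] → (1.40787, 0.689716, 0.0063)–(1.0849, 1.3604, 0.0063)  len=0.7444
  (v3,v6,v4) [--+] → (-0.537776, 2.44146, 0.0063)–(1.5644, 1.96167, 0.0063)  len=2.1562
  (v4,v6,v7) [+-+] → (-0.537776, 2.44146, 0.0063)–(-0.558371, 2.44616, 0.0063)  len=0.0211
  (v4,v7,v5) [++-] → (0.338552, 1.53075, 0.0063)–(1.0849, 1.3604, 0.0063)  len=0.7655
  (v5,v7,v8) [-+-] → (0.338552, 1.53075, 0.0063)–(-0.3872, 1.6964, 0.0063)  len=0.7444
  (v6,v9,v7) [--+] → (-2.24405, 1.10184, 0.0063)–(-0.558371, 2.44616, 0.0063)  len=2.1561
  (v7,v9,v10) [+-+] → (-2.24405, 1.10184, 0.0063)–(-2.26057, 1.08867, 0.0063)  len=0.0211
  (v7,v10,v8) [++-] → (-0.985708, 1.21911, 0.0063)–(-0.3872, 1.6964, 0.0063)  len=0.7655
  (v8,v10,v11) [-+-] → (-0.985708, 1.21911, 0.0063)–(-1.5677, 0.755, 0.0063)  len=0.7444
  (v9,v12,v10) [--+] → (-2.26057, -1.06754, 0.0063)–(-2.26057, 1.08867, 0.0063)  len=2.1562
  (v10,v12,v13) [+-+] → (-2.26057, -1.06754, 0.0063)–(-2.26057, -1.08867, 0.0063)  len=0.0211
  (v10,v13,v11) [++-] → (-1.5677, -0.010563, 0.0063)–(-1.5677, 0.755, 0.0063)  len=0.7656
  (v11,v13,v14) [-+-] → (-1.5677, -0.010563, 0.0063)–(-1.5677, -0.755, 0.0063)  len=0.7444
  (v12,v15,v13) [--+] → (-0.574887, -2.43299, 0.0063)–(-2.26057, -1.08867, 0.0063)  len=2.1561
  (v13,v15,v16) [+-+] → (-0.574887, -2.43299, 0.0063)–(-0.558371, -2.44616, 0.0063)  len=0.0211
  (v13,v16,v14) [++-] → (-0.969192, -1.23229, 0.0063)–(-1.5677, -0.755, 0.0063)  len=0.7655
  (v14,v16,v17) [-+-] → (-0.969192, -1.23229, 0.0063)–(-0.3872, -1.6964, 0.0063)  len=0.7444
  (v15,v18,v16) [--+] → (1.5438, -1.96637, 0.0063)–(-0.558371, -2.44616, 0.0063)  len=2.1562
  (v16,v18,v19) [+-+] → (1.5438, -1.96637, 0.0063)–(1.5644, -1.96167, 0.0063)  len=0.0211
  (v16,v19,v17) [++-] → (0.359148, -1.52605, 0.0063)–(-0.3872, -1.6964, 0.0063)  len=0.7655
  (v17,v19,v20) [-+-] → (0.359148, -1.52605, 0.0063)–(1.0849, -1.3604, 0.0063)  len=0.7444
  (v18,v0,v19) [--+] → (2.49992, -0.0190329, 0.0063)–(1.5644, -1.96167, 0.0063)  len=2.1562
  (v19,v0,v1) [+-+] → (2.49992, -0.0190329, 0.0063)–(2.50909, 0, 0.0063)  len=0.0211
  (v19,v1,v20) [++-] → (1.41703, -0.670684, 0.0063)–(1.0849, -1.3604, 0.0063)  len=0.7655
  (v20,v1,v2) [-+-] → (1.41703, -0.670684, 0.0063)–(1.74, 0, 0.0063)  len=0.7444

Chained into 2 loop(s):
  loop 1: 14 segments, perimeter = 15.2411
  loop 2: 14 segments, perimeter = 10.5696
Total perimeter = 25.811


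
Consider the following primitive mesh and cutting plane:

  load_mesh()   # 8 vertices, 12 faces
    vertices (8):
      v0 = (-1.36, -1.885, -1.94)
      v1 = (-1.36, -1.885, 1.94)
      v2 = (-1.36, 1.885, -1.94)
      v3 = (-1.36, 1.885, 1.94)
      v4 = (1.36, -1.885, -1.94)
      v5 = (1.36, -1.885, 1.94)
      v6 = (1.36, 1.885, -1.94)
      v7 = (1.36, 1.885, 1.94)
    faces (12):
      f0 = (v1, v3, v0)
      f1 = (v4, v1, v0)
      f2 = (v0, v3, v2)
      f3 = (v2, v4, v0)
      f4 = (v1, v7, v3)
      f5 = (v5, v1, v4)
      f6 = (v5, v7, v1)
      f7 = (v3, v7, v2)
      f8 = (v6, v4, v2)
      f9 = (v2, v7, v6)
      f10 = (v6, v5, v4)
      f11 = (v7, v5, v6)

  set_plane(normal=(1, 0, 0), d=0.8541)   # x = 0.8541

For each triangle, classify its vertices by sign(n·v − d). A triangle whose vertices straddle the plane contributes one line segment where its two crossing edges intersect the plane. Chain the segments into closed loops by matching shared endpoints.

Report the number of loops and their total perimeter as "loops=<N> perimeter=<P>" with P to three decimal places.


Straddling triangles (8 of 12):
  (v4,v1,v0) [+--] → (0.8541, -1.885, -1.21835)–(0.8541, -1.885, -1.94)  len=0.7217
  (v2,v4,v0) [-+-] → (0.8541, -1.18381, -1.94)–(0.8541, -1.885, -1.94)  len=0.7012
  (v1,v7,v3) [-+-] → (0.8541, 1.18381, 1.94)–(0.8541, 1.885, 1.94)  len=0.7012
  (v5,v1,v4) [+-+] → (0.8541, -1.885, 1.94)–(0.8541, -1.885, -1.21835)  len=3.1583
  (v5,v7,v1) [++-] → (0.8541, 1.18381, 1.94)–(0.8541, -1.885, 1.94)  len=3.0688
  (v3,v7,v2) [-+-] → (0.8541, 1.885, 1.94)–(0.8541, 1.885, 1.21835)  len=0.7217
  (v6,v4,v2) [++-] → (0.8541, -1.18381, -1.94)–(0.8541, 1.885, -1.94)  len=3.0688
  (v2,v7,v6) [-++] → (0.8541, 1.885, 1.21835)–(0.8541, 1.885, -1.94)  len=3.1583

Chained into 1 loop(s):
  loop 1: 8 segments, perimeter = 15.3000
Total perimeter = 15.300

loops=1 perimeter=15.300


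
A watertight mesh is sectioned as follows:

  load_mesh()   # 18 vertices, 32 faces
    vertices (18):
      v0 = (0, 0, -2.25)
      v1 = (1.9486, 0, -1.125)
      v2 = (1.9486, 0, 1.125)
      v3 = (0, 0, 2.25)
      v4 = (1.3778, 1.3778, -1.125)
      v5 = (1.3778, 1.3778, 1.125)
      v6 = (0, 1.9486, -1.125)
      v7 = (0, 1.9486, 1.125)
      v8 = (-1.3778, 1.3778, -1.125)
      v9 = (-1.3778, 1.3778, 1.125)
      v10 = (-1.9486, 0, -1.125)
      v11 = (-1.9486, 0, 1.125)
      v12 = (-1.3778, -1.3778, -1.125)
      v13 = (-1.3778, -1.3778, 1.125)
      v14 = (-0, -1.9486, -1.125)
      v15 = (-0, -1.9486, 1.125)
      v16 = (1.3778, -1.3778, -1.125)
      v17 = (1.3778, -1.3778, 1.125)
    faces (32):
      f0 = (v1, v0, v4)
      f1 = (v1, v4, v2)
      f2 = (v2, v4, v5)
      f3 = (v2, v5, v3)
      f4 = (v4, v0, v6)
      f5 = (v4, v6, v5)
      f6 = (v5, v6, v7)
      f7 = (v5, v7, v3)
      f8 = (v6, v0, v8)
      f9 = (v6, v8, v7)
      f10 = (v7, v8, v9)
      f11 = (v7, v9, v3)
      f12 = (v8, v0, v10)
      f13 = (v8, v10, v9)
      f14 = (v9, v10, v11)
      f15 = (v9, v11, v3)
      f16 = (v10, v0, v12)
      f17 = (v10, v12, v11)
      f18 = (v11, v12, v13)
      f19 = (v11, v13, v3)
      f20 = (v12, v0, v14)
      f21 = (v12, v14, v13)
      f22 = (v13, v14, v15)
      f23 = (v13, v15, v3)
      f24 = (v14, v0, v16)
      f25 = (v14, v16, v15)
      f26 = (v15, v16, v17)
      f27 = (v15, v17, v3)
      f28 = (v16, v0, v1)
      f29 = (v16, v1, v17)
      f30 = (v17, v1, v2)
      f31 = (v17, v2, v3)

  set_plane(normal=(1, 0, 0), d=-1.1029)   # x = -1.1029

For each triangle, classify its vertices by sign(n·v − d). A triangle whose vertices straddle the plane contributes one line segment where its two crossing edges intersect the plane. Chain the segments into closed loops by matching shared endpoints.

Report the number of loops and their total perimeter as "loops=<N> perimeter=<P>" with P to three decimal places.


loops=1 perimeter=10.832

Straddling triangles (12 of 32):
  (v6,v0,v8) [++-] → (-1.1029, 1.1029, -1.34946)–(-1.1029, 1.49169, -1.125)  len=0.4489
  (v6,v8,v7) [+-+] → (-1.1029, 1.49169, -1.125)–(-1.1029, 1.49169, -0.676078)  len=0.4489
  (v7,v8,v9) [+--] → (-1.1029, 1.49169, -0.676078)–(-1.1029, 1.49169, 1.125)  len=1.8011
  (v7,v9,v3) [+-+] → (-1.1029, 1.49169, 1.125)–(-1.1029, 1.1029, 1.34946)  len=0.4489
  (v8,v0,v10) [-+-] → (-1.1029, 1.1029, -1.34946)–(-1.1029, 0, -1.61325)  len=1.1340
  (v9,v11,v3) [--+] → (-1.1029, 0, 1.61325)–(-1.1029, 1.1029, 1.34946)  len=1.1340
  (v10,v0,v12) [-+-] → (-1.1029, 0, -1.61325)–(-1.1029, -1.1029, -1.34946)  len=1.1340
  (v11,v13,v3) [--+] → (-1.1029, -1.1029, 1.34946)–(-1.1029, 0, 1.61325)  len=1.1340
  (v12,v0,v14) [-++] → (-1.1029, -1.1029, -1.34946)–(-1.1029, -1.49169, -1.125)  len=0.4489
  (v12,v14,v13) [-+-] → (-1.1029, -1.49169, -1.125)–(-1.1029, -1.49169, 0.676078)  len=1.8011
  (v13,v14,v15) [-++] → (-1.1029, -1.49169, 0.676078)–(-1.1029, -1.49169, 1.125)  len=0.4489
  (v13,v15,v3) [-++] → (-1.1029, -1.49169, 1.125)–(-1.1029, -1.1029, 1.34946)  len=0.4489

Chained into 1 loop(s):
  loop 1: 12 segments, perimeter = 10.8318
Total perimeter = 10.832


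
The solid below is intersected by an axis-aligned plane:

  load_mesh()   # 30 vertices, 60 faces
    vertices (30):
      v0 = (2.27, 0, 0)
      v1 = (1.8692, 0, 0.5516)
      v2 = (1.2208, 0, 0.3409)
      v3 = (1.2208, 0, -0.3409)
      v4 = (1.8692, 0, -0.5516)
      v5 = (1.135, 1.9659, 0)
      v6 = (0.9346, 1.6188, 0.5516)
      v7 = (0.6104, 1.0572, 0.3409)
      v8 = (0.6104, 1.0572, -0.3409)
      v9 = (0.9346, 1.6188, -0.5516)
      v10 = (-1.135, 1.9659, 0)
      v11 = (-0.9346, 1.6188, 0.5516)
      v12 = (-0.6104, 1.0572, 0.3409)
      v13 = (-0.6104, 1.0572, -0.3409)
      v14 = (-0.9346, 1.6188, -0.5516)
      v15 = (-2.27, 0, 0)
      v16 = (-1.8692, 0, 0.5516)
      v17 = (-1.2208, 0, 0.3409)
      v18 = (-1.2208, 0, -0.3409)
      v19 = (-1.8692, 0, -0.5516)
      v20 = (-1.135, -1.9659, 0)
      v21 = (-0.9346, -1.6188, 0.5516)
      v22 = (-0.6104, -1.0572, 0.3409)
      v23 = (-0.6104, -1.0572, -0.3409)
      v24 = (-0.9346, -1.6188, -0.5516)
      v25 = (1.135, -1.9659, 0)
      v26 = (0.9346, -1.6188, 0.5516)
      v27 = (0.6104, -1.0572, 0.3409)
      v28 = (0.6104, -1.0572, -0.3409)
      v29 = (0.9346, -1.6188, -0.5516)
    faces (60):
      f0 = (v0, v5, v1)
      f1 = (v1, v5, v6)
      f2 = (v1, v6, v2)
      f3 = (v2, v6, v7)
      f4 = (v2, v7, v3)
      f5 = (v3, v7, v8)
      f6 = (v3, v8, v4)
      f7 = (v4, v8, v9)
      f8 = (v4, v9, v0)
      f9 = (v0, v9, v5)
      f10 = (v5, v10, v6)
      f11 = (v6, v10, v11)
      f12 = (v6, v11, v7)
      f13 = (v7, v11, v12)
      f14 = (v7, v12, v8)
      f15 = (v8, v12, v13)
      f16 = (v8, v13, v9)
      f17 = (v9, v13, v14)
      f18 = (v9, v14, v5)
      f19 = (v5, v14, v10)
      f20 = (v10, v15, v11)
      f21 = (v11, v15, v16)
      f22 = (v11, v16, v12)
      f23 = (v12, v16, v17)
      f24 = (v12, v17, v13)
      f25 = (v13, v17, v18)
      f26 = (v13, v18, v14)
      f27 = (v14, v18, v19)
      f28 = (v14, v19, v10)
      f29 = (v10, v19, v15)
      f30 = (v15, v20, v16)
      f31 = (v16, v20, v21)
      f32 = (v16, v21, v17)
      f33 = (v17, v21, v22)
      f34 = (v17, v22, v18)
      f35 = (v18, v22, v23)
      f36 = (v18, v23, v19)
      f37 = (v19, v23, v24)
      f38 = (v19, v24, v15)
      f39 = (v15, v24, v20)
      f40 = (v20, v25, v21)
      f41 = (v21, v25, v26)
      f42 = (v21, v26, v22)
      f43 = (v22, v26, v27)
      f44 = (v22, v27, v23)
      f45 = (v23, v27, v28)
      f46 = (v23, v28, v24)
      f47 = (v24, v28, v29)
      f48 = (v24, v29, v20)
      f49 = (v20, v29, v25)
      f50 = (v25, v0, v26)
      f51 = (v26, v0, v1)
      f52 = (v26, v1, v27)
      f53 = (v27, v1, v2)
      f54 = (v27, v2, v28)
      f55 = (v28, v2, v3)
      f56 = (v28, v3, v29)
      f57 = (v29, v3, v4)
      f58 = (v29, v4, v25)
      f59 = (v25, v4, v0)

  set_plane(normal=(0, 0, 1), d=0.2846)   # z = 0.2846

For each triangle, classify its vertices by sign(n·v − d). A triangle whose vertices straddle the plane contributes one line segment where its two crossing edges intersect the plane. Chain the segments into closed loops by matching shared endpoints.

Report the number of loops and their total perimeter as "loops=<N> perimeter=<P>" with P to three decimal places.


loops=2 perimeter=19.704

Straddling triangles (24 of 60):
  (v0,v5,v1) [--+] → (1.51381, 0.951587, 0.2846)–(2.06321, 0, 0.2846)  len=1.0988
  (v1,v5,v6) [+-+] → (1.51381, 0.951587, 0.2846)–(1.0316, 1.78681, 0.2846)  len=0.9644
  (v2,v7,v3) [++-] → (0.660804, 0.969901, 0.2846)–(1.2208, 0, 0.2846)  len=1.1200
  (v3,v7,v8) [-+-] → (0.660804, 0.969901, 0.2846)–(0.6104, 1.0572, 0.2846)  len=0.1008
  (v5,v10,v6) [--+] → (-0.0671825, 1.78681, 0.2846)–(1.0316, 1.78681, 0.2846)  len=1.0988
  (v6,v10,v11) [+-+] → (-0.0671825, 1.78681, 0.2846)–(-1.0316, 1.78681, 0.2846)  len=0.9644
  (v7,v12,v8) [++-] → (-0.509592, 1.0572, 0.2846)–(0.6104, 1.0572, 0.2846)  len=1.1200
  (v8,v12,v13) [-+-] → (-0.509592, 1.0572, 0.2846)–(-0.6104, 1.0572, 0.2846)  len=0.1008
  (v10,v15,v11) [--+] → (-1.581, 0.835226, 0.2846)–(-1.0316, 1.78681, 0.2846)  len=1.0988
  (v11,v15,v16) [+-+] → (-1.581, 0.835226, 0.2846)–(-2.06321, 0, 0.2846)  len=0.9644
  (v12,v17,v13) [++-] → (-1.1704, 0.0872989, 0.2846)–(-0.6104, 1.0572, 0.2846)  len=1.1200
  (v13,v17,v18) [-+-] → (-1.1704, 0.0872989, 0.2846)–(-1.2208, 0, 0.2846)  len=0.1008
  (v15,v20,v16) [--+] → (-1.51381, -0.951587, 0.2846)–(-2.06321, 0, 0.2846)  len=1.0988
  (v16,v20,v21) [+-+] → (-1.51381, -0.951587, 0.2846)–(-1.0316, -1.78681, 0.2846)  len=0.9644
  (v17,v22,v18) [++-] → (-0.660804, -0.969901, 0.2846)–(-1.2208, 0, 0.2846)  len=1.1200
  (v18,v22,v23) [-+-] → (-0.660804, -0.969901, 0.2846)–(-0.6104, -1.0572, 0.2846)  len=0.1008
  (v20,v25,v21) [--+] → (0.0671825, -1.78681, 0.2846)–(-1.0316, -1.78681, 0.2846)  len=1.0988
  (v21,v25,v26) [+-+] → (0.0671825, -1.78681, 0.2846)–(1.0316, -1.78681, 0.2846)  len=0.9644
  (v22,v27,v23) [++-] → (0.509592, -1.0572, 0.2846)–(-0.6104, -1.0572, 0.2846)  len=1.1200
  (v23,v27,v28) [-+-] → (0.509592, -1.0572, 0.2846)–(0.6104, -1.0572, 0.2846)  len=0.1008
  (v25,v0,v26) [--+] → (1.581, -0.835226, 0.2846)–(1.0316, -1.78681, 0.2846)  len=1.0988
  (v26,v0,v1) [+-+] → (1.581, -0.835226, 0.2846)–(2.06321, 0, 0.2846)  len=0.9644
  (v27,v2,v28) [++-] → (1.1704, -0.0872989, 0.2846)–(0.6104, -1.0572, 0.2846)  len=1.1200
  (v28,v2,v3) [-+-] → (1.1704, -0.0872989, 0.2846)–(1.2208, 0, 0.2846)  len=0.1008

Chained into 2 loop(s):
  loop 1: 12 segments, perimeter = 12.3793
  loop 2: 12 segments, perimeter = 7.3246
Total perimeter = 19.704
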